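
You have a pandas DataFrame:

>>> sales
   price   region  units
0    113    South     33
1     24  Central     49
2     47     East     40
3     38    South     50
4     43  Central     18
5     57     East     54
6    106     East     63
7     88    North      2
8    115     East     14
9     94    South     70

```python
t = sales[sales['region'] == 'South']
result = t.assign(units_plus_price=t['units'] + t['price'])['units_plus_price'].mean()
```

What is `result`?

132.666666667

filter rows where region == 'South':
   price region  units
0    113  South     33
3     38  South     50
9     94  South     70
add column units_plus_price = t['units'] + t['price']:
   price region  units  units_plus_price
0    113  South     33               146
3     38  South     50                88
9     94  South     70               164
Hence 132.666666667.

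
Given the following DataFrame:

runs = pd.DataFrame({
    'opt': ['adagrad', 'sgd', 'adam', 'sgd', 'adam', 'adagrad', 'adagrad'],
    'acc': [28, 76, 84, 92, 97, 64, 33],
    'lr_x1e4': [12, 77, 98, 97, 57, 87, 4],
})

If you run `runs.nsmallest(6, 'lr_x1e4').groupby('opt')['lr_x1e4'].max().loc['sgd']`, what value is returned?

97

take 6 rows with smallest lr_x1e4:
       opt  acc  lr_x1e4
6  adagrad   33        4
0  adagrad   28       12
4     adam   97       57
1      sgd   76       77
5  adagrad   64       87
3      sgd   92       97
group by opt, max of lr_x1e4:
opt
adagrad    87
adam       57
sgd        97
Name: lr_x1e4, dtype: int64
Reading off the value at index 'sgd', we get 97.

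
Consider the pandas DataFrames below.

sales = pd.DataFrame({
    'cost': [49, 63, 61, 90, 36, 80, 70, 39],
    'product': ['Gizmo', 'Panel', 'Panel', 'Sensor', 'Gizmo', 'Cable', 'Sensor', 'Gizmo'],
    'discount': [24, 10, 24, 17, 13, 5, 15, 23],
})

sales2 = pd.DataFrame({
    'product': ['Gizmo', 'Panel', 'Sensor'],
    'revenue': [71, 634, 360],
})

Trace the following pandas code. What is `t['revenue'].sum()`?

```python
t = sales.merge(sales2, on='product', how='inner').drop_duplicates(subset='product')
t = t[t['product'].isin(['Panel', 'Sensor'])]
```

994

merge on 'product' (how='inner') → 7 rows:
   cost product  discount  revenue
0    49   Gizmo        24       71
1    63   Panel        10      634
2    61   Panel        24      634
3    90  Sensor        17      360
4    36   Gizmo        13       71
5    70  Sensor        15      360
6    39   Gizmo        23       71
drop duplicate product (keep=first):
   cost product  discount  revenue
0    49   Gizmo        24       71
1    63   Panel        10      634
3    90  Sensor        17      360
filter rows where product in ['Panel', 'Sensor']:
   cost product  discount  revenue
1    63   Panel        10      634
3    90  Sensor        17      360
Finally, sum of column 'revenue' = 994.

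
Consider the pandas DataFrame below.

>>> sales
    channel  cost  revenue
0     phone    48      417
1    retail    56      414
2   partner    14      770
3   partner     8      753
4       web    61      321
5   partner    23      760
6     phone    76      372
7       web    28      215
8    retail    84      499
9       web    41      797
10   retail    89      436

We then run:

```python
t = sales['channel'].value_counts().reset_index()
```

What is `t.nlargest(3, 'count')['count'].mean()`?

3.0

value_counts of channel:
channel
retail     3
partner    3
web        3
phone      2
Name: count, dtype: int64
reset_index():
   channel  count
0   retail      3
1  partner      3
2      web      3
3    phone      2
take 3 rows with largest count:
   channel  count
0   retail      3
1  partner      3
2      web      3
Taking the mean of column 'count' gives 3.0.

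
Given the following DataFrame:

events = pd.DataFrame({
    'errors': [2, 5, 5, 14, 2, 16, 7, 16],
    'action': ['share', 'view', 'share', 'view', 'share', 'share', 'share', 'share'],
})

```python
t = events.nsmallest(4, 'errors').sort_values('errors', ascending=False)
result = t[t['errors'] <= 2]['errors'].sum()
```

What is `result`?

take 4 rows with smallest errors:
   errors action
0       2  share
4       2  share
1       5   view
2       5  share
sort by errors descending:
   errors action
1       5   view
2       5  share
0       2  share
4       2  share
filter rows where errors <= 2:
   errors action
0       2  share
4       2  share

4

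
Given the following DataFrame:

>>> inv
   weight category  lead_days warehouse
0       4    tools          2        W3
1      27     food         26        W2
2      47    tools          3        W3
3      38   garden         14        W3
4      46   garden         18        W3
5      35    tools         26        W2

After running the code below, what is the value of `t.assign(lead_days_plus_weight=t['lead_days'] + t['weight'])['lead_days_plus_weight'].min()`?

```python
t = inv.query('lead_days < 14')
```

filter rows where lead_days < 14:
   weight category  lead_days warehouse
0       4    tools          2        W3
2      47    tools          3        W3
add column lead_days_plus_weight = t['lead_days'] + t['weight']:
   weight category  lead_days warehouse  lead_days_plus_weight
0       4    tools          2        W3                      6
2      47    tools          3        W3                     50

6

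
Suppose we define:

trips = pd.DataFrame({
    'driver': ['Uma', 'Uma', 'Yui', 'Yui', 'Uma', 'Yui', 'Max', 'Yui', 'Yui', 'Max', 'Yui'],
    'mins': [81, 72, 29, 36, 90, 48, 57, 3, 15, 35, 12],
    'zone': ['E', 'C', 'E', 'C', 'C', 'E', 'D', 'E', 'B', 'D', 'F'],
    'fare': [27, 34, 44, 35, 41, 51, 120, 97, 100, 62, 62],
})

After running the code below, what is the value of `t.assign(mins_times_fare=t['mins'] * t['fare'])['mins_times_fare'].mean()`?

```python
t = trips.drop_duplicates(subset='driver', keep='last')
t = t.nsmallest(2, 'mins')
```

drop duplicate driver (keep=last):
   driver  mins zone  fare
4     Uma    90    C    41
9     Max    35    D    62
10    Yui    12    F    62
take 2 rows with smallest mins:
   driver  mins zone  fare
10    Yui    12    F    62
9     Max    35    D    62
add column mins_times_fare = t['mins'] * t['fare']:
   driver  mins zone  fare  mins_times_fare
10    Yui    12    F    62              744
9     Max    35    D    62             2170
mean of column 'mins_times_fare' → 1457.0

1457.0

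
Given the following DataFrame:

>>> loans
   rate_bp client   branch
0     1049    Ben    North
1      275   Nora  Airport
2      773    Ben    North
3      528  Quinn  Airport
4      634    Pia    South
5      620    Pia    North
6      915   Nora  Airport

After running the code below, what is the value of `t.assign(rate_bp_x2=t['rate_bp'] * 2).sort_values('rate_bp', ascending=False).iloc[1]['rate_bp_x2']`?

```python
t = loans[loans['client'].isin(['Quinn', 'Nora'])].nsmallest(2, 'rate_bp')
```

550

filter rows where client in ['Quinn', 'Nora']:
   rate_bp client   branch
1      275   Nora  Airport
3      528  Quinn  Airport
6      915   Nora  Airport
take 2 rows with smallest rate_bp:
   rate_bp client   branch
1      275   Nora  Airport
3      528  Quinn  Airport
add column rate_bp_x2 = t['rate_bp'] * 2:
   rate_bp client   branch  rate_bp_x2
1      275   Nora  Airport         550
3      528  Quinn  Airport        1056
sort by rate_bp descending:
   rate_bp client   branch  rate_bp_x2
3      528  Quinn  Airport        1056
1      275   Nora  Airport         550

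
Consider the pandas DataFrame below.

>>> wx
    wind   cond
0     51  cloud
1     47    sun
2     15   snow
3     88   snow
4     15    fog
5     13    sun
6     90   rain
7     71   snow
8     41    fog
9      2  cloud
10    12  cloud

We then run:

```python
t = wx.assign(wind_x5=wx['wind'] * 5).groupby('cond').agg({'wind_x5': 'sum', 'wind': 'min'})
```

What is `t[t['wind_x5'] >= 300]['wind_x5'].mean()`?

add column wind_x5 = wx['wind'] * 5:
    wind   cond  wind_x5
0     51  cloud      255
1     47    sun      235
2     15   snow       75
3     88   snow      440
4     15    fog       75
5     13    sun       65
6     90   rain      450
7     71   snow      355
8     41    fog      205
9      2  cloud       10
10    12  cloud       60
group by cond: sum(wind_x5), min(wind):
       wind_x5  wind
cond                
cloud      325     2
fog        280    15
rain       450    90
snow       870    15
sun        300    13
filter rows where wind_x5 >= 300:
       wind_x5  wind
cond                
cloud      325     2
rain       450    90
snow       870    15
sun        300    13
Hence 486.25.

486.25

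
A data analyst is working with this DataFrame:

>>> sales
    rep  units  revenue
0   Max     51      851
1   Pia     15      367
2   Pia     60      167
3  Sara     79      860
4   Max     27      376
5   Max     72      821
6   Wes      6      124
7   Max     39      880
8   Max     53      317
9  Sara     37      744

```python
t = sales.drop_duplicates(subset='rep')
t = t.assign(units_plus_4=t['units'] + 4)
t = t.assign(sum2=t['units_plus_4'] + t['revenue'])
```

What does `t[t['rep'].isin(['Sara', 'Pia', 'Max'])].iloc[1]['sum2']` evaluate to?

386

drop duplicate rep (keep=first):
    rep  units  revenue
0   Max     51      851
1   Pia     15      367
3  Sara     79      860
6   Wes      6      124
add column units_plus_4 = t['units'] + 4:
    rep  units  revenue  units_plus_4
0   Max     51      851            55
1   Pia     15      367            19
3  Sara     79      860            83
6   Wes      6      124            10
add column sum2 = t['units_plus_4'] + t['revenue']:
    rep  units  revenue  units_plus_4  sum2
0   Max     51      851            55   906
1   Pia     15      367            19   386
3  Sara     79      860            83   943
6   Wes      6      124            10   134
filter rows where rep in ['Sara', 'Pia', 'Max']:
    rep  units  revenue  units_plus_4  sum2
0   Max     51      851            55   906
1   Pia     15      367            19   386
3  Sara     79      860            83   943
Then the value at position 1, column 'sum2': 386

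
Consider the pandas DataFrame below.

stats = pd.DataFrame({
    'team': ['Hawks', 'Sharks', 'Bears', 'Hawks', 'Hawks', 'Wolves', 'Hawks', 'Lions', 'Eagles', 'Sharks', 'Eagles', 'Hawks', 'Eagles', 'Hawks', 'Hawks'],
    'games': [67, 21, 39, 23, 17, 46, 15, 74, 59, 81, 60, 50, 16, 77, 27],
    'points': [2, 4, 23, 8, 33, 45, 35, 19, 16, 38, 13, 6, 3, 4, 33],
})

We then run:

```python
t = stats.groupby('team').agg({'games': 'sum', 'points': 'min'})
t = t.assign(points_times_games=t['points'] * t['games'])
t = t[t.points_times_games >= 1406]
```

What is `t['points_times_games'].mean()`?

1738.0

group by team: sum(games), min(points):
        games  points
team                 
Bears      39      23
Eagles    135       3
Hawks     276       2
Lions      74      19
Sharks    102       4
Wolves     46      45
add column points_times_games = t['points'] * t['games']:
        games  points  points_times_games
team                                     
Bears      39      23                 897
Eagles    135       3                 405
Hawks     276       2                 552
Lions      74      19                1406
Sharks    102       4                 408
Wolves     46      45                2070
filter rows where points_times_games >= 1406:
        games  points  points_times_games
team                                     
Lions      74      19                1406
Wolves     46      45                2070
Reading off the mean of column 'points_times_games', we get 1738.0.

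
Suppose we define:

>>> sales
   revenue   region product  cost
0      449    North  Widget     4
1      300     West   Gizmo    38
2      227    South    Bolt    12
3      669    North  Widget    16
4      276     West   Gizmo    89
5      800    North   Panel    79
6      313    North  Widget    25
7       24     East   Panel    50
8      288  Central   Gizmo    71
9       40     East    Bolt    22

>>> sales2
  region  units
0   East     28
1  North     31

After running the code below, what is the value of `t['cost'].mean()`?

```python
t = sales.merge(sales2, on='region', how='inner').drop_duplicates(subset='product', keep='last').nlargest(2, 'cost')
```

merge on 'region' (how='inner') → 6 rows:
   revenue region product  cost  units
0      449  North  Widget     4     31
1      669  North  Widget    16     31
2      800  North   Panel    79     31
3      313  North  Widget    25     31
4       24   East   Panel    50     28
5       40   East    Bolt    22     28
drop duplicate product (keep=last):
   revenue region product  cost  units
3      313  North  Widget    25     31
4       24   East   Panel    50     28
5       40   East    Bolt    22     28
take 2 rows with largest cost:
   revenue region product  cost  units
4       24   East   Panel    50     28
3      313  North  Widget    25     31

37.5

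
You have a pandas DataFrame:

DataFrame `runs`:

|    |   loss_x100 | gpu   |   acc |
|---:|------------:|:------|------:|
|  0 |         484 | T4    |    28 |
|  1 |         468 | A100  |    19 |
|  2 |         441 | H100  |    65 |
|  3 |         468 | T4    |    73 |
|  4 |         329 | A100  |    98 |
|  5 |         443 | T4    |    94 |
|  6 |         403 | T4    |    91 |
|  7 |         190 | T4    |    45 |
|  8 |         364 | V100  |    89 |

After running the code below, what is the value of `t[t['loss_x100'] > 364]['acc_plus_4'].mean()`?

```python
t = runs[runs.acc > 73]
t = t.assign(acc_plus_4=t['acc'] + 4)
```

filter rows where acc > 73:
   loss_x100   gpu  acc
4        329  A100   98
5        443    T4   94
6        403    T4   91
8        364  V100   89
add column acc_plus_4 = t['acc'] + 4:
   loss_x100   gpu  acc  acc_plus_4
4        329  A100   98         102
5        443    T4   94          98
6        403    T4   91          95
8        364  V100   89          93
filter rows where loss_x100 > 364:
   loss_x100 gpu  acc  acc_plus_4
5        443  T4   94          98
6        403  T4   91          95
mean of column 'acc_plus_4' → 96.5

96.5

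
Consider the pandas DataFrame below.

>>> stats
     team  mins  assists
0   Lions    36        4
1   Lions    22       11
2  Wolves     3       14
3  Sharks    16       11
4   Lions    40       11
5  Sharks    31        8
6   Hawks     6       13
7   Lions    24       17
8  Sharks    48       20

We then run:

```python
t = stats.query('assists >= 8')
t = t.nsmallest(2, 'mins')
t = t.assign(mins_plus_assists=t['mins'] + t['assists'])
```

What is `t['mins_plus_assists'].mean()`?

filter rows where assists >= 8:
     team  mins  assists
1   Lions    22       11
2  Wolves     3       14
3  Sharks    16       11
4   Lions    40       11
5  Sharks    31        8
6   Hawks     6       13
7   Lions    24       17
8  Sharks    48       20
take 2 rows with smallest mins:
     team  mins  assists
2  Wolves     3       14
6   Hawks     6       13
add column mins_plus_assists = t['mins'] + t['assists']:
     team  mins  assists  mins_plus_assists
2  Wolves     3       14                 17
6   Hawks     6       13                 19

18.0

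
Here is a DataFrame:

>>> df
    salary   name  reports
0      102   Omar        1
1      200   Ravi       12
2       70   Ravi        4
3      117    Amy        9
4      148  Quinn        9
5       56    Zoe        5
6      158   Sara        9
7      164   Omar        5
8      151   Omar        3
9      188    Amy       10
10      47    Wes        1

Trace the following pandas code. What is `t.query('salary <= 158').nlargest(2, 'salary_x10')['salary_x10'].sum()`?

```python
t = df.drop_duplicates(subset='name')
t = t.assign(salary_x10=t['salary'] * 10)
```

3060

drop duplicate name (keep=first):
    salary   name  reports
0      102   Omar        1
1      200   Ravi       12
3      117    Amy        9
4      148  Quinn        9
5       56    Zoe        5
6      158   Sara        9
10      47    Wes        1
add column salary_x10 = t['salary'] * 10:
    salary   name  reports  salary_x10
0      102   Omar        1        1020
1      200   Ravi       12        2000
3      117    Amy        9        1170
4      148  Quinn        9        1480
5       56    Zoe        5         560
6      158   Sara        9        1580
10      47    Wes        1         470
filter rows where salary <= 158:
    salary   name  reports  salary_x10
0      102   Omar        1        1020
3      117    Amy        9        1170
4      148  Quinn        9        1480
5       56    Zoe        5         560
6      158   Sara        9        1580
10      47    Wes        1         470
take 2 rows with largest salary_x10:
   salary   name  reports  salary_x10
6     158   Sara        9        1580
4     148  Quinn        9        1480
sum of column 'salary_x10' → 3060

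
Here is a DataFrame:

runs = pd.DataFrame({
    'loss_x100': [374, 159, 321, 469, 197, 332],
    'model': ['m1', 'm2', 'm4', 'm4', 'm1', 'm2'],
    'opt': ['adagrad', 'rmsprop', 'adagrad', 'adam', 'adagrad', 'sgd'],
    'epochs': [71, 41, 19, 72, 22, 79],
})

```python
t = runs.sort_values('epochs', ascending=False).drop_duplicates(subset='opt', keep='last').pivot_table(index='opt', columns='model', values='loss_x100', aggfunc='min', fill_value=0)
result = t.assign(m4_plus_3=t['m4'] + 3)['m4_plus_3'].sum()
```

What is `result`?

802

sort by epochs descending:
   loss_x100 model      opt  epochs
5        332    m2      sgd      79
3        469    m4     adam      72
0        374    m1  adagrad      71
1        159    m2  rmsprop      41
4        197    m1  adagrad      22
2        321    m4  adagrad      19
drop duplicate opt (keep=last):
   loss_x100 model      opt  epochs
5        332    m2      sgd      79
3        469    m4     adam      72
1        159    m2  rmsprop      41
2        321    m4  adagrad      19
pivot: rows=opt, cols=model, min(loss_x100):
model     m2   m4
opt              
adagrad    0  321
adam       0  469
rmsprop  159    0
sgd      332    0
add column m4_plus_3 = t['m4'] + 3:
model     m2   m4  m4_plus_3
opt                         
adagrad    0  321        324
adam       0  469        472
rmsprop  159    0          3
sgd      332    0          3
So sum() = 802.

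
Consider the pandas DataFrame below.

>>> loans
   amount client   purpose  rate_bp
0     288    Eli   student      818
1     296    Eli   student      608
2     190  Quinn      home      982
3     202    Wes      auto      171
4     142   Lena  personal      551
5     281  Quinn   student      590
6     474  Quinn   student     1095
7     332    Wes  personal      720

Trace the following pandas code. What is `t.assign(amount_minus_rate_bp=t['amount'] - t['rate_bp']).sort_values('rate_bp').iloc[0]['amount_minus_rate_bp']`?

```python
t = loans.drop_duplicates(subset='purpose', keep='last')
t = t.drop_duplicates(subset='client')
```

drop duplicate purpose (keep=last):
   amount client   purpose  rate_bp
2     190  Quinn      home      982
3     202    Wes      auto      171
6     474  Quinn   student     1095
7     332    Wes  personal      720
drop duplicate client (keep=first):
   amount client purpose  rate_bp
2     190  Quinn    home      982
3     202    Wes    auto      171
add column amount_minus_rate_bp = t['amount'] - t['rate_bp']:
   amount client purpose  rate_bp  amount_minus_rate_bp
2     190  Quinn    home      982                  -792
3     202    Wes    auto      171                    31
sort by rate_bp:
   amount client purpose  rate_bp  amount_minus_rate_bp
3     202    Wes    auto      171                    31
2     190  Quinn    home      982                  -792

31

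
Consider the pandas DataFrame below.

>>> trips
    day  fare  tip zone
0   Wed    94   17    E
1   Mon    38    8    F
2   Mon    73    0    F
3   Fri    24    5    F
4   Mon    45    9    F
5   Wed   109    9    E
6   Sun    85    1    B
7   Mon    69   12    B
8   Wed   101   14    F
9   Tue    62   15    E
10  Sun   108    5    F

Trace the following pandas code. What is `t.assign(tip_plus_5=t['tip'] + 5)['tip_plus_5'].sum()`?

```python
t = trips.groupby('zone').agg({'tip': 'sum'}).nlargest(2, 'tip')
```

group by zone, sum of tip:
      tip
zone     
B      13
E      41
F      41
take 2 rows with largest tip:
      tip
zone     
E      41
F      41
add column tip_plus_5 = t['tip'] + 5:
      tip  tip_plus_5
zone                 
E      41          46
F      41          46
Reading off the sum of column 'tip_plus_5', we get 92.

92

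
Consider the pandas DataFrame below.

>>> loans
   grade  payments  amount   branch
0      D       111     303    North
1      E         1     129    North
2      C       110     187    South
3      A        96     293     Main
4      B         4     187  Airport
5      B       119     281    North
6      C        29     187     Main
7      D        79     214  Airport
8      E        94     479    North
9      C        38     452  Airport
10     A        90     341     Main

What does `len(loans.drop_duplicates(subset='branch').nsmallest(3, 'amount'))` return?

drop duplicate branch (keep=first):
  grade  payments  amount   branch
0     D       111     303    North
2     C       110     187    South
3     A        96     293     Main
4     B         4     187  Airport
take 3 rows with smallest amount:
  grade  payments  amount   branch
2     C       110     187    South
4     B         4     187  Airport
3     A        96     293     Main
Hence 3.

3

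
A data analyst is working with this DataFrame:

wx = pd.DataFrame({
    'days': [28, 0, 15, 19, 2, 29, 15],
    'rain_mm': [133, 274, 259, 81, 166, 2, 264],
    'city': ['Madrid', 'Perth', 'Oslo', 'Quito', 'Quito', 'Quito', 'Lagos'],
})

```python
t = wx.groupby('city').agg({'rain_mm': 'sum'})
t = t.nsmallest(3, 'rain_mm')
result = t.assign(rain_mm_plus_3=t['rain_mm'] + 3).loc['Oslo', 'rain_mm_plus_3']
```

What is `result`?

group by city, sum of rain_mm:
        rain_mm
city           
Lagos       264
Madrid      133
Oslo        259
Perth       274
Quito       249
take 3 rows with smallest rain_mm:
        rain_mm
city           
Madrid      133
Quito       249
Oslo        259
add column rain_mm_plus_3 = t['rain_mm'] + 3:
        rain_mm  rain_mm_plus_3
city                           
Madrid      133             136
Quito       249             252
Oslo        259             262
The value at row 'Oslo', column 'rain_mm_plus_3' is 262.

262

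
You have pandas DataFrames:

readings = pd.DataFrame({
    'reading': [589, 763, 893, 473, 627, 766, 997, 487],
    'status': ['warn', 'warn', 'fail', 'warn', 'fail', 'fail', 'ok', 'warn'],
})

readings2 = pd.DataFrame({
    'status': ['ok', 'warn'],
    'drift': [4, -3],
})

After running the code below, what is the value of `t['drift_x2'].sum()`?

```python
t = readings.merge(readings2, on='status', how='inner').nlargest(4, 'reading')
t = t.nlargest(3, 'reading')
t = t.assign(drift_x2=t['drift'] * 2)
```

-4

merge on 'status' (how='inner') → 5 rows:
   reading status  drift
0      589   warn     -3
1      763   warn     -3
2      473   warn     -3
3      997     ok      4
4      487   warn     -3
take 4 rows with largest reading:
   reading status  drift
3      997     ok      4
1      763   warn     -3
0      589   warn     -3
4      487   warn     -3
take 3 rows with largest reading:
   reading status  drift
3      997     ok      4
1      763   warn     -3
0      589   warn     -3
add column drift_x2 = t['drift'] * 2:
   reading status  drift  drift_x2
3      997     ok      4         8
1      763   warn     -3        -6
0      589   warn     -3        -6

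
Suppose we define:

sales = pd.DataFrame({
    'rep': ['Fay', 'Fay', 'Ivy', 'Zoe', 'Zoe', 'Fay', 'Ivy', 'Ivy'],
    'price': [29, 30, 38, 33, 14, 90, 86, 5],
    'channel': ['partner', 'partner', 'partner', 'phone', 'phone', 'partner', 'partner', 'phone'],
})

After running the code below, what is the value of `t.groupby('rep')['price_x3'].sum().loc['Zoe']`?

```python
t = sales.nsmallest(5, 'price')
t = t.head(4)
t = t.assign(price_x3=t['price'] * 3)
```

42

take 5 rows with smallest price:
   rep  price  channel
7  Ivy      5    phone
4  Zoe     14    phone
0  Fay     29  partner
1  Fay     30  partner
3  Zoe     33    phone
take first 4 rows:
   rep  price  channel
7  Ivy      5    phone
4  Zoe     14    phone
0  Fay     29  partner
1  Fay     30  partner
add column price_x3 = t['price'] * 3:
   rep  price  channel  price_x3
7  Ivy      5    phone        15
4  Zoe     14    phone        42
0  Fay     29  partner        87
1  Fay     30  partner        90
group by rep, sum of price_x3:
rep
Fay    177
Ivy     15
Zoe     42
Name: price_x3, dtype: int64
Then the value at index 'Zoe': 42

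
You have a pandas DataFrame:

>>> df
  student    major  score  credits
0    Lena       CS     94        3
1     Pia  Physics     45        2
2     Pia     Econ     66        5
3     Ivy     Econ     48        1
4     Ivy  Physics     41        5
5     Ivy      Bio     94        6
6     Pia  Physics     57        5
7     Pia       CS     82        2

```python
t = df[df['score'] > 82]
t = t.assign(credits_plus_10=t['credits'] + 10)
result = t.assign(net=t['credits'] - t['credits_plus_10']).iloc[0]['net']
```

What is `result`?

filter rows where score > 82:
  student major  score  credits
0    Lena    CS     94        3
5     Ivy   Bio     94        6
add column credits_plus_10 = t['credits'] + 10:
  student major  score  credits  credits_plus_10
0    Lena    CS     94        3               13
5     Ivy   Bio     94        6               16
add column net = t['credits'] - t['credits_plus_10']:
  student major  score  credits  credits_plus_10  net
0    Lena    CS     94        3               13  -10
5     Ivy   Bio     94        6               16  -10
So iloc[0]['net'] = -10.

-10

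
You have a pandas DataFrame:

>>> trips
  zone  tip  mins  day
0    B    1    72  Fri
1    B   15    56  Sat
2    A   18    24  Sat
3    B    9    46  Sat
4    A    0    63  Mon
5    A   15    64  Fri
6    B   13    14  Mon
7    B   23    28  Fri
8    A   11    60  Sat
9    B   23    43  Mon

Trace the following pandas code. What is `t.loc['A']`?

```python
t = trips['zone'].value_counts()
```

4

value_counts of zone:
zone
B    6
A    4
Name: count, dtype: int64
Taking the value at index 'A' gives 4.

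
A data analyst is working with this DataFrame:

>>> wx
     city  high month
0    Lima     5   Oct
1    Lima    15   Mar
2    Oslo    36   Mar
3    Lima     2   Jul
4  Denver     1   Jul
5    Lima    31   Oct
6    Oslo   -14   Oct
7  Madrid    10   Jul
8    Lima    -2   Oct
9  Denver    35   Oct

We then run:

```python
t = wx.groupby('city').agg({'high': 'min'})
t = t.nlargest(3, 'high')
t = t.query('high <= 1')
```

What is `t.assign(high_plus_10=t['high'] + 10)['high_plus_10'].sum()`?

19

group by city, min of high:
        high
city        
Denver     1
Lima      -2
Madrid    10
Oslo     -14
take 3 rows with largest high:
        high
city        
Madrid    10
Denver     1
Lima      -2
filter rows where high <= 1:
        high
city        
Denver     1
Lima      -2
add column high_plus_10 = t['high'] + 10:
        high  high_plus_10
city                      
Denver     1            11
Lima      -2             8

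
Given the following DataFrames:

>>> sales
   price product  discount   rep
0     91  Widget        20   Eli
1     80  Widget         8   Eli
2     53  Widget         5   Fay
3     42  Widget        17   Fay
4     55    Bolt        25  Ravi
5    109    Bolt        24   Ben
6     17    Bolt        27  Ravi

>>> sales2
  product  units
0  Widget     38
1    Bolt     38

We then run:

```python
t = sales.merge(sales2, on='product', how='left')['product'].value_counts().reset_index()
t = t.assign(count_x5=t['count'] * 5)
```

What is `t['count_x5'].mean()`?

17.5

merge on 'product' (how='left') → 7 rows:
   price product  discount   rep  units
0     91  Widget        20   Eli     38
1     80  Widget         8   Eli     38
2     53  Widget         5   Fay     38
3     42  Widget        17   Fay     38
4     55    Bolt        25  Ravi     38
5    109    Bolt        24   Ben     38
6     17    Bolt        27  Ravi     38
value_counts of product:
product
Widget    4
Bolt      3
Name: count, dtype: int64
reset_index():
  product  count
0  Widget      4
1    Bolt      3
add column count_x5 = t['count'] * 5:
  product  count  count_x5
0  Widget      4        20
1    Bolt      3        15
Taking the mean of column 'count_x5' gives 17.5.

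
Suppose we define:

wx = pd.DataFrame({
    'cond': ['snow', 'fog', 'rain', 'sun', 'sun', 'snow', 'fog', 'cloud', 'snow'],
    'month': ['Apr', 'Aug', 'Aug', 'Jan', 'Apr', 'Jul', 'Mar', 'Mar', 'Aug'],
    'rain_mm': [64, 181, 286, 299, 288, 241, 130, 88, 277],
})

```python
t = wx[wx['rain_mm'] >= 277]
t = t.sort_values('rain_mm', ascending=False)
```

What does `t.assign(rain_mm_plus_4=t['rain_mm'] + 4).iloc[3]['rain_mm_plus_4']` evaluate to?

281

filter rows where rain_mm >= 277:
   cond month  rain_mm
2  rain   Aug      286
3   sun   Jan      299
4   sun   Apr      288
8  snow   Aug      277
sort by rain_mm descending:
   cond month  rain_mm
3   sun   Jan      299
4   sun   Apr      288
2  rain   Aug      286
8  snow   Aug      277
add column rain_mm_plus_4 = t['rain_mm'] + 4:
   cond month  rain_mm  rain_mm_plus_4
3   sun   Jan      299             303
4   sun   Apr      288             292
2  rain   Aug      286             290
8  snow   Aug      277             281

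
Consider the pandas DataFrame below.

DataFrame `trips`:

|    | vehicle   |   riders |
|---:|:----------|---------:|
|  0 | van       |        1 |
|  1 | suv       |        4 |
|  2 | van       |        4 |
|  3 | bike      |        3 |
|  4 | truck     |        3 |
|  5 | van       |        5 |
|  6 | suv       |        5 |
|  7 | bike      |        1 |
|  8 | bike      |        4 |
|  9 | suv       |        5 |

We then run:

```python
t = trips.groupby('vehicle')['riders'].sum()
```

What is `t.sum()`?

group by vehicle, sum of riders:
vehicle
bike      8
suv      14
truck     3
van      10
Name: riders, dtype: int64
The sum of the resulting series is 35.

35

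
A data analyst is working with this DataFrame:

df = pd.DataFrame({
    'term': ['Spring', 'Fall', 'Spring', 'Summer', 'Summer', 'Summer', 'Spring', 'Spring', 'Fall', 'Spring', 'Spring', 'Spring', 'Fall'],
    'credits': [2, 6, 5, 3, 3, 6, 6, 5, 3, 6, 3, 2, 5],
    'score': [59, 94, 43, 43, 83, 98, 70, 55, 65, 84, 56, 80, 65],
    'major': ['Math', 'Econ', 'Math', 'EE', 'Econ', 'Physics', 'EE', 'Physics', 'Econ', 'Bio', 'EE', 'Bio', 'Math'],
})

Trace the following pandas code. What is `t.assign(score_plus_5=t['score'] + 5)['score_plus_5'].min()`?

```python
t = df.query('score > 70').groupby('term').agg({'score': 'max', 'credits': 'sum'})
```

filter rows where score > 70:
      term  credits  score    major
1     Fall        6     94     Econ
4   Summer        3     83     Econ
5   Summer        6     98  Physics
9   Spring        6     84      Bio
11  Spring        2     80      Bio
group by term: max(score), sum(credits):
        score  credits
term                  
Fall       94        6
Spring     84        8
Summer     98        9
add column score_plus_5 = t['score'] + 5:
        score  credits  score_plus_5
term                                
Fall       94        6            99
Spring     84        8            89
Summer     98        9           103
Then the min of column 'score_plus_5': 89

89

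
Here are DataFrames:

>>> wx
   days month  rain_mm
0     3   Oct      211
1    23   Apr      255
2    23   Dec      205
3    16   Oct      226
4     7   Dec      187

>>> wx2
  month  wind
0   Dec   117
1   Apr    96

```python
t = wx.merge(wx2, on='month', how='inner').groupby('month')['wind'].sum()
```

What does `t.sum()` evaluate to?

merge on 'month' (how='inner') → 3 rows:
   days month  rain_mm  wind
0    23   Apr      255    96
1    23   Dec      205   117
2     7   Dec      187   117
group by month, sum of wind:
month
Apr     96
Dec    234
Name: wind, dtype: int64
Then the sum of the resulting series: 330

330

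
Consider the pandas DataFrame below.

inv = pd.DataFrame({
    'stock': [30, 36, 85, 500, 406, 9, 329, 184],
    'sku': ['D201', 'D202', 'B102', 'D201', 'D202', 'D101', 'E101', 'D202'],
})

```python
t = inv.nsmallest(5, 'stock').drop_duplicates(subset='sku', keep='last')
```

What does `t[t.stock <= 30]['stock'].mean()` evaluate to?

19.5

take 5 rows with smallest stock:
   stock   sku
5      9  D101
0     30  D201
1     36  D202
2     85  B102
7    184  D202
drop duplicate sku (keep=last):
   stock   sku
5      9  D101
0     30  D201
2     85  B102
7    184  D202
filter rows where stock <= 30:
   stock   sku
5      9  D101
0     30  D201
Then the mean of column 'stock': 19.5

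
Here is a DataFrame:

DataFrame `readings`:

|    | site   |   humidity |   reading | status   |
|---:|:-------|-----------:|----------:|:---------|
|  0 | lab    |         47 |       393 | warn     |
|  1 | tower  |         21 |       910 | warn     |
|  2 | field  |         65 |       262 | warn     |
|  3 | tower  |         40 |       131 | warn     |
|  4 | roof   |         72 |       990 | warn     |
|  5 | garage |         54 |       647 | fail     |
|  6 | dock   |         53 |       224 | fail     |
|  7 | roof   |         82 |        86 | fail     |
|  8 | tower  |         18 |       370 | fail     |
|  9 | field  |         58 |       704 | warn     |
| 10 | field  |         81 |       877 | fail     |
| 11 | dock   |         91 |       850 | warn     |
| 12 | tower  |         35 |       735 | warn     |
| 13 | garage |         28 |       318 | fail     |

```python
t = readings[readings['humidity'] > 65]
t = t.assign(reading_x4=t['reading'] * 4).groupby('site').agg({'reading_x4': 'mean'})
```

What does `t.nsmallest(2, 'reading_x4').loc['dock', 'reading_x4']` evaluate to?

3400.0

filter rows where humidity > 65:
     site  humidity  reading status
4    roof        72      990   warn
7    roof        82       86   fail
10  field        81      877   fail
11   dock        91      850   warn
add column reading_x4 = t['reading'] * 4:
     site  humidity  reading status  reading_x4
4    roof        72      990   warn        3960
7    roof        82       86   fail         344
10  field        81      877   fail        3508
11   dock        91      850   warn        3400
group by site, mean of reading_x4:
       reading_x4
site             
dock       3400.0
field      3508.0
roof       2152.0
take 2 rows with smallest reading_x4:
      reading_x4
site            
roof      2152.0
dock      3400.0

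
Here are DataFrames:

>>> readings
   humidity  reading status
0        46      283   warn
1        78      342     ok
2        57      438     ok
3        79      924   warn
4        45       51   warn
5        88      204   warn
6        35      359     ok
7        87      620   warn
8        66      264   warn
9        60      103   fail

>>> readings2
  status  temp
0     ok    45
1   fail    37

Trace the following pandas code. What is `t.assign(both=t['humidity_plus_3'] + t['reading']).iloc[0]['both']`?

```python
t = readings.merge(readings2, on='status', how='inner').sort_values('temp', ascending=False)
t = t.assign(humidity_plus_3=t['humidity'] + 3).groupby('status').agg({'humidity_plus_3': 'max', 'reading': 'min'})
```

166

merge on 'status' (how='inner') → 4 rows:
   humidity  reading status  temp
0        78      342     ok    45
1        57      438     ok    45
2        35      359     ok    45
3        60      103   fail    37
sort by temp descending:
   humidity  reading status  temp
0        78      342     ok    45
1        57      438     ok    45
2        35      359     ok    45
3        60      103   fail    37
add column humidity_plus_3 = t['humidity'] + 3:
   humidity  reading status  temp  humidity_plus_3
0        78      342     ok    45               81
1        57      438     ok    45               60
2        35      359     ok    45               38
3        60      103   fail    37               63
group by status: max(humidity_plus_3), min(reading):
        humidity_plus_3  reading
status                          
fail                 63      103
ok                   81      342
add column both = t['humidity_plus_3'] + t['reading']:
        humidity_plus_3  reading  both
status                                
fail                 63      103   166
ok                   81      342   423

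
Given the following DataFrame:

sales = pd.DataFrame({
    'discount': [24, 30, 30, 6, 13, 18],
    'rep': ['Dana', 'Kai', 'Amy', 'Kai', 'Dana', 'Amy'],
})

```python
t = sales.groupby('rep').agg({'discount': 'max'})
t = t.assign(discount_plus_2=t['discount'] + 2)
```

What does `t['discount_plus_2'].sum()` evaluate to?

group by rep, max of discount:
      discount
rep           
Amy         30
Dana        24
Kai         30
add column discount_plus_2 = t['discount'] + 2:
      discount  discount_plus_2
rep                            
Amy         30               32
Dana        24               26
Kai         30               32
sum of column 'discount_plus_2' → 90

90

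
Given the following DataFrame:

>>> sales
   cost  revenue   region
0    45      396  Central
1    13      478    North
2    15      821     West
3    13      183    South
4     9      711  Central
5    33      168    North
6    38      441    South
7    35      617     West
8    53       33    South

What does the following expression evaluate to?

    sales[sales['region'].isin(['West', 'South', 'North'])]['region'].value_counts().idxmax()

South

filter rows where region in ['West', 'South', 'North']:
   cost  revenue region
1    13      478  North
2    15      821   West
3    13      183  South
5    33      168  North
6    38      441  South
7    35      617   West
8    53       33  South
value_counts of region:
region
South    3
North    2
West     2
Name: count, dtype: int64
Then the label with the largest value: South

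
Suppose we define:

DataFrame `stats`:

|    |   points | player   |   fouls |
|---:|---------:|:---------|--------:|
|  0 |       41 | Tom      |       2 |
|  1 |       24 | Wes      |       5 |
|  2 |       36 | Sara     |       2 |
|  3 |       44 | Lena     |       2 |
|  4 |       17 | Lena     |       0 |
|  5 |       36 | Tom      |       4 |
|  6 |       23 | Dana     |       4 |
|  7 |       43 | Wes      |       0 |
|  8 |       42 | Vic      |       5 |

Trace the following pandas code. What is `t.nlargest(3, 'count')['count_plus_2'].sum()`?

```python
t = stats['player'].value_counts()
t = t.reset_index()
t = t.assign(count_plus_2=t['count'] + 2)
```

12

value_counts of player:
player
Tom     2
Wes     2
Lena    2
Sara    1
Dana    1
Vic     1
Name: count, dtype: int64
reset_index():
  player  count
0    Tom      2
1    Wes      2
2   Lena      2
3   Sara      1
4   Dana      1
5    Vic      1
add column count_plus_2 = t['count'] + 2:
  player  count  count_plus_2
0    Tom      2             4
1    Wes      2             4
2   Lena      2             4
3   Sara      1             3
4   Dana      1             3
5    Vic      1             3
take 3 rows with largest count:
  player  count  count_plus_2
0    Tom      2             4
1    Wes      2             4
2   Lena      2             4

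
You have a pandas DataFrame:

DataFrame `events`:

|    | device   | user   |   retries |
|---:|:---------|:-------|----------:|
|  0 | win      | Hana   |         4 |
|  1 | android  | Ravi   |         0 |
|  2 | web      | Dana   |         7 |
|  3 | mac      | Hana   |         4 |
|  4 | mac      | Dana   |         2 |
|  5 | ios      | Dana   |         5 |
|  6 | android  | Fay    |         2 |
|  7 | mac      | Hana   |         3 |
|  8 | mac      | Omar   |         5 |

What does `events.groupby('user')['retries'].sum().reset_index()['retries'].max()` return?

group by user, sum of retries:
user
Dana    14
Fay      2
Hana    11
Omar     5
Ravi     0
Name: retries, dtype: int64
reset_index():
   user  retries
0  Dana       14
1   Fay        2
2  Hana       11
3  Omar        5
4  Ravi        0
The max of column 'retries' is 14.

14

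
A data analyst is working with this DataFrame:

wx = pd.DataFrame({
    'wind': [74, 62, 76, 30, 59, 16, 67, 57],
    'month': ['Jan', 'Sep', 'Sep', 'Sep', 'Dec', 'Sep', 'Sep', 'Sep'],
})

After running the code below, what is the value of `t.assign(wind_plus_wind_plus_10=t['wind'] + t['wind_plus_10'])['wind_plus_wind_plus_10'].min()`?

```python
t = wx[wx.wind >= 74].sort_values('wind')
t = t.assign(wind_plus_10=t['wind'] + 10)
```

filter rows where wind >= 74:
   wind month
0    74   Jan
2    76   Sep
sort by wind:
   wind month
0    74   Jan
2    76   Sep
add column wind_plus_10 = t['wind'] + 10:
   wind month  wind_plus_10
0    74   Jan            84
2    76   Sep            86
add column wind_plus_wind_plus_10 = t['wind'] + t['wind_plus_10']:
   wind month  wind_plus_10  wind_plus_wind_plus_10
0    74   Jan            84                     158
2    76   Sep            86                     162

158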